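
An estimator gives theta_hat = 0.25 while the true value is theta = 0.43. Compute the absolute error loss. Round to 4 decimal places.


The absolute error loss is |theta_hat - theta|
= |0.25 - 0.43|
= 0.18

0.18


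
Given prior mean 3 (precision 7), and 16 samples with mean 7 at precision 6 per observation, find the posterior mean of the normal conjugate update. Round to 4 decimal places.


The posterior mean is a precision-weighted average of prior and data.
Post. prec. = 7 + 96 = 103
Post. mean = (21 + 672)/103 = 693/103 = 6.7282

6.7282


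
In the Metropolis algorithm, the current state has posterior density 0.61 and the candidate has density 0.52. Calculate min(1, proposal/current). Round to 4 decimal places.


Ratio = 0.52/0.61 = 0.8525
Acceptance probability = min(1, 0.8525)
= 0.8525

0.8525


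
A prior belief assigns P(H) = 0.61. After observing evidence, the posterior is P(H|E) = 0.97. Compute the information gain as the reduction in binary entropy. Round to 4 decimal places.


H(prior) = -0.61*log2(0.61) - 0.39*log2(0.39)
= 0.9648
H(post) = -0.97*log2(0.97) - 0.03*log2(0.03)
= 0.1944
IG = 0.9648 - 0.1944 = 0.7704

0.7704


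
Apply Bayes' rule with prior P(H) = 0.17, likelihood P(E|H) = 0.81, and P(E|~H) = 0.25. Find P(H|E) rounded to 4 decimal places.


Step 1: Compute marginal P(E) = P(E|H)P(H) + P(E|~H)P(~H)
= 0.81*0.17 + 0.25*0.83 = 0.3452
Step 2: P(H|E) = P(E|H)P(H)/P(E) = 0.1377/0.3452
= 0.3989

0.3989


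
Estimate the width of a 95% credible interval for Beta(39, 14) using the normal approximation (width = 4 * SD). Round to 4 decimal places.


For Beta(a,b): Var = ab/((a+b)^2(a+b+1))
Var = 0.0036, SD = 0.06
Approximate 95% CI width = 4 * 0.06 = 0.24

0.24


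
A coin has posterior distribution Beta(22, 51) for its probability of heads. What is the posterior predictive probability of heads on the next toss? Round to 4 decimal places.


Posterior predictive = E[theta] = alpha/(alpha+beta)
= 22/73
= 0.3014

0.3014


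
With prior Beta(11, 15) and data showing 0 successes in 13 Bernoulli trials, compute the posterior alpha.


Conjugate update: alpha_posterior = alpha_prior + k
= 11 + 0 = 11

11


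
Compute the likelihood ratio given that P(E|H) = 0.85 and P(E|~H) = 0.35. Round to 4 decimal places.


LR = P(E|H) / P(E|~H)
= 0.85 / 0.35 = 2.4286

2.4286


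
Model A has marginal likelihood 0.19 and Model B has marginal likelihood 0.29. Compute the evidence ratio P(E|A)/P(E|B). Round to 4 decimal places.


Evidence ratio = P(E|A) / P(E|B)
= 0.19 / 0.29
= 0.6552

0.6552


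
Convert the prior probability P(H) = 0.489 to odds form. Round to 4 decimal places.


P(not H) = 1 - 0.489 = 0.511
Odds = 0.489 / 0.511 = 0.9569

0.9569


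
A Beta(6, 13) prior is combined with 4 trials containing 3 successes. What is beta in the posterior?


In conjugate updating:
beta_posterior = beta_prior + (n - k)
= 13 + (4 - 3)
= 13 + 1 = 14

14


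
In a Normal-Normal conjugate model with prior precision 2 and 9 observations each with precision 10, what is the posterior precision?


Posterior precision = prior precision + n * observation precision
= 2 + 9 * 10
= 2 + 90 = 92

92


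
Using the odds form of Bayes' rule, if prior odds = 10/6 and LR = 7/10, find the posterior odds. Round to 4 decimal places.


Bayes' rule in odds form: posterior odds = prior odds * LR
= (10 * 7) / (6 * 10)
= 70/60 = 1.1667

1.1667


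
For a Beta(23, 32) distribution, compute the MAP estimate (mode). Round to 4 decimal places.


MAP = mode = (a-1)/(a+b-2)
= (23-1)/(23+32-2)
= 22/53 = 0.4151

0.4151


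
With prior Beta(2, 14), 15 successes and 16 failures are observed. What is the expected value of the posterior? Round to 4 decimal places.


Posterior = Beta(17, 30)
E[theta] = alpha/(alpha+beta)
= 17/47 = 0.3617

0.3617


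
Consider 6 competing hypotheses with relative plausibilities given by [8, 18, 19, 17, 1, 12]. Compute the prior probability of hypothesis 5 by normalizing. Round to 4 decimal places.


Sum of weights = 8 + 18 + 19 + 17 + 1 + 12 = 75
Normalized prior for H5 = 1 / 75
= 0.0133

0.0133


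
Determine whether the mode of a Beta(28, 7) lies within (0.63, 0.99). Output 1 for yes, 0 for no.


First find the mode: (a-1)/(a+b-2) = 0.8182
Is 0.8182 in (0.63, 0.99)? 1

1


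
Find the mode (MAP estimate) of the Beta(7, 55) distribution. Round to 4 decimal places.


For Beta(a,b) with a,b > 1:
Mode = (a-1)/(a+b-2) = (7-1)/(62-2)
= 6/60 = 0.1

0.1


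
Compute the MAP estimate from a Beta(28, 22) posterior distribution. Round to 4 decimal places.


MAP = mode of Beta distribution
= (alpha - 1)/(alpha + beta - 2)
= (28-1)/(28+22-2)
= 27/48 = 0.5625

0.5625


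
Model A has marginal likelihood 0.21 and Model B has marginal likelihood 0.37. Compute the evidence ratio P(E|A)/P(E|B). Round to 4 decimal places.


Evidence ratio = P(E|A) / P(E|B)
= 0.21 / 0.37
= 0.5676

0.5676


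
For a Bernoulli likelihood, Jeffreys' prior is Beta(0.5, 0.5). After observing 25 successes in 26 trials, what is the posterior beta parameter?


Jeffreys' prior for Bernoulli is Beta(0.5, 0.5).
Posterior is Beta(0.5 + k, 0.5 + n - k).
Posterior beta = 0.5 + (n - k) = 0.5 + 1 = 1.5

1.5


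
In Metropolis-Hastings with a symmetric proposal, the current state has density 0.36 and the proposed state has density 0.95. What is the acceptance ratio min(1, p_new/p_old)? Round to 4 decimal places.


Ratio = p_new / p_old = 0.95 / 0.36 = 2.6389
Acceptance = min(1, 2.6389) = 1.0

1.0


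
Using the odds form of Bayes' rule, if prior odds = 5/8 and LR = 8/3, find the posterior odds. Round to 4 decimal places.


Bayes' rule in odds form: posterior odds = prior odds * LR
= (5 * 8) / (8 * 3)
= 40/24 = 1.6667

1.6667


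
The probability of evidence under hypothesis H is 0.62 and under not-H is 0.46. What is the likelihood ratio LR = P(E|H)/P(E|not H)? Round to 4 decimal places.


LR = 0.62 / 0.46
= 1.3478

1.3478


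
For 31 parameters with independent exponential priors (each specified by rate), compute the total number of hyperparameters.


A exponential prior has 1 hyperparameter per parameter.
Total = 31 * 1 = 31

31


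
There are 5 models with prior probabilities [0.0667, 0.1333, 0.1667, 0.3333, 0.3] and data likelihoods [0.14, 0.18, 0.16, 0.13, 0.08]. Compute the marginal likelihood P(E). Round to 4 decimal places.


P(E) = sum over models of P(M_i) * P(E|M_i)
= 0.0667*0.14 + 0.1333*0.18 + 0.1667*0.16 + 0.3333*0.13 + 0.3*0.08
= 0.1273

0.1273


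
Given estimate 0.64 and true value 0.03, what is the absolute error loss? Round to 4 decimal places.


Absolute error = |estimate - true|
= |0.61| = 0.61

0.61


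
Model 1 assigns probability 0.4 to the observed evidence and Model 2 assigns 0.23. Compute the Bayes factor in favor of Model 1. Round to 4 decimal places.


BF = P(data|M1) / P(data|M2)
= 0.4 / 0.23 = 1.7391

1.7391


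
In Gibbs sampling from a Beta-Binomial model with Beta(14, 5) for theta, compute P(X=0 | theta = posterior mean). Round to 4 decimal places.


Posterior mean = alpha/(alpha+beta) = 14/19 = 0.7368
P(X=0|theta=mean) = 1 - theta = 0.2632

0.2632


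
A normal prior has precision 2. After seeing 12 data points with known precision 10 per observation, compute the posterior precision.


In the conjugate normal model, precisions add:
tau_posterior = tau_prior + n * tau_data
= 2 + 12*10 = 122

122


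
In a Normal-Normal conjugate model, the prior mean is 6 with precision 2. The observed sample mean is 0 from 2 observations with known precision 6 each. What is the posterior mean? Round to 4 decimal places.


Posterior precision = tau0 + n*tau = 2 + 2*6 = 14
Posterior mean = (tau0*mu0 + n*tau*xbar) / posterior_precision
= (2*6 + 2*6*0) / 14
= 12 / 14 = 0.8571

0.8571


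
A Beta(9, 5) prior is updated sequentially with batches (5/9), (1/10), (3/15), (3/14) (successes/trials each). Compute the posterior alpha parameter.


Sequential conjugate updating is equivalent to a single batch update.
Total successes across all batches = 12
alpha_posterior = alpha_prior + total_successes = 9 + 12
= 21

21


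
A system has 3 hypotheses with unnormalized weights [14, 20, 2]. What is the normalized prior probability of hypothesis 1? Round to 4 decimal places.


The normalized prior is the weight divided by the total.
Total weight = 36
P(H1) = 14 / 36 = 0.3889

0.3889


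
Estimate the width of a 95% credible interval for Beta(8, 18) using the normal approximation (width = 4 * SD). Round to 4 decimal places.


For Beta(a,b): Var = ab/((a+b)^2(a+b+1))
Var = 0.0079, SD = 0.0888
Approximate 95% CI width = 4 * 0.0888 = 0.3553

0.3553


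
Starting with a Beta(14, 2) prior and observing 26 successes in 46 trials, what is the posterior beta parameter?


Posterior beta = prior beta + failures
Failures = 46 - 26 = 20
beta_post = 2 + 20 = 22

22


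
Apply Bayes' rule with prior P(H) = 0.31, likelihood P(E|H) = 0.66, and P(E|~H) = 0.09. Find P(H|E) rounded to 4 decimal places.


Step 1: Compute marginal P(E) = P(E|H)P(H) + P(E|~H)P(~H)
= 0.66*0.31 + 0.09*0.69 = 0.2667
Step 2: P(H|E) = P(E|H)P(H)/P(E) = 0.2046/0.2667
= 0.7672

0.7672


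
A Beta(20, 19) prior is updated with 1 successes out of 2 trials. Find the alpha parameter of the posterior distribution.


In the Beta-Binomial conjugate update:
alpha_post = alpha_prior + successes
= 20 + 1
= 21

21


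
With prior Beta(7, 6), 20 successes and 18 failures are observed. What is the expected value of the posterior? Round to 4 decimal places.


Posterior = Beta(27, 24)
E[theta] = alpha/(alpha+beta)
= 27/51 = 0.5294

0.5294


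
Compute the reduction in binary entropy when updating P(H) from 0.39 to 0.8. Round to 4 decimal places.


H_before = -p*log2(p) - (1-p)*log2(1-p) for p=0.39: 0.9648
H_after for p=0.8: 0.7219
Reduction = 0.9648 - 0.7219 = 0.2429

0.2429


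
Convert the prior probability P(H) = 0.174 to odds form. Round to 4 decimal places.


P(not H) = 1 - 0.174 = 0.826
Odds = 0.174 / 0.826 = 0.2107

0.2107


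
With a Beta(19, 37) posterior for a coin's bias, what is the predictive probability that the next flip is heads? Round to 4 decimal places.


The predictive probability equals the posterior mean.
P(next = heads) = alpha / (alpha + beta)
= 19 / 56 = 0.3393

0.3393


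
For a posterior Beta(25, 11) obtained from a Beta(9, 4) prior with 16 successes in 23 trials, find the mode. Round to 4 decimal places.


Mode = (alpha - 1) / (alpha + beta - 2)
= 24 / 34
= 0.7059

0.7059


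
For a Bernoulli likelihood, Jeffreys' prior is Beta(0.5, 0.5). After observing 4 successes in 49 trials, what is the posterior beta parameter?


Jeffreys' prior for Bernoulli is Beta(0.5, 0.5).
Posterior is Beta(0.5 + k, 0.5 + n - k).
Posterior beta = 0.5 + (n - k) = 0.5 + 45 = 45.5

45.5


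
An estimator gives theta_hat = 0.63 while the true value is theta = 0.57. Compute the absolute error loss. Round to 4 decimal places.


The absolute error loss is |theta_hat - theta|
= |0.63 - 0.57|
= 0.06

0.06


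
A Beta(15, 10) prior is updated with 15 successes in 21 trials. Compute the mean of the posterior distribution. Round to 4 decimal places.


After update: Beta(30, 16)
Mean = 30 / (30 + 16) = 30 / 46
= 0.6522

0.6522


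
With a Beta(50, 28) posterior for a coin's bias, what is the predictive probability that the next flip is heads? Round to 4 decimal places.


The predictive probability equals the posterior mean.
P(next = heads) = alpha / (alpha + beta)
= 50 / 78 = 0.641

0.641


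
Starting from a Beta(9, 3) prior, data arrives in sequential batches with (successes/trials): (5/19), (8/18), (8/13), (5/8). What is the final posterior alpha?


In sequential Bayesian updating, we sum all successes.
Total successes = 26
Final alpha = 9 + 26 = 35

35


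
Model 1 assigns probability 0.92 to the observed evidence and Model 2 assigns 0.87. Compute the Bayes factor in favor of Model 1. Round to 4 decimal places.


BF = P(data|M1) / P(data|M2)
= 0.92 / 0.87 = 1.0575

1.0575


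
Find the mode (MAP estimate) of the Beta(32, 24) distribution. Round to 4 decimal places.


For Beta(a,b) with a,b > 1:
Mode = (a-1)/(a+b-2) = (32-1)/(56-2)
= 31/54 = 0.5741

0.5741


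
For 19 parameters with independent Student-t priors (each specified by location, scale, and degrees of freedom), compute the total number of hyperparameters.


A Student-t prior has 3 hyperparameters per parameter.
Total = 19 * 3 = 57

57


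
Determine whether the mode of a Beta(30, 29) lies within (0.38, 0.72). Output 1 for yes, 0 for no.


First find the mode: (a-1)/(a+b-2) = 0.5088
Is 0.5088 in (0.38, 0.72)? 1

1


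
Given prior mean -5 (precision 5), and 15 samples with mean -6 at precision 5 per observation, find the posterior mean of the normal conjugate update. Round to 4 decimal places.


The posterior mean is a precision-weighted average of prior and data.
Post. prec. = 5 + 75 = 80
Post. mean = (-25 + -450)/80 = -475/80 = -5.9375

-5.9375


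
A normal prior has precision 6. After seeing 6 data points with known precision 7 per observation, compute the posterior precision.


In the conjugate normal model, precisions add:
tau_posterior = tau_prior + n * tau_data
= 6 + 6*7 = 48

48


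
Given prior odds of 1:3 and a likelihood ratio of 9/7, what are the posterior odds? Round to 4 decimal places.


Posterior odds = prior odds * LR
Prior odds = 1/3 = 0.3333
LR = 9/7 = 1.2857
Posterior odds = 0.3333 * 1.2857 = 0.4286

0.4286


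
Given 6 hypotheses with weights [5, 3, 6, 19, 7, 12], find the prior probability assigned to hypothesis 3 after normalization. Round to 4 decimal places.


To normalize, divide each weight by the sum of all weights.
Sum = 52
Prior(H3) = 6/52 = 0.1154

0.1154


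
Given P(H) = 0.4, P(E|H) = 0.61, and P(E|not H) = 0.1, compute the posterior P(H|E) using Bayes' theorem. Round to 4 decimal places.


By Bayes' theorem: P(H|E) = P(E|H)*P(H) / P(E)
P(E) = P(E|H)*P(H) + P(E|not H)*P(not H)
P(E) = 0.61*0.4 + 0.1*0.6 = 0.304
P(H|E) = 0.61*0.4 / 0.304 = 0.8026

0.8026


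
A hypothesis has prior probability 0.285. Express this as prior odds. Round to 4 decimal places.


Odds = P(H) / P(not H) = 0.285 / 0.715
= 0.3986

0.3986


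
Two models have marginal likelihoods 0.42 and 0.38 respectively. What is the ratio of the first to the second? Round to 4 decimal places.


Evidence ratio = 0.42 / 0.38
= 1.1053

1.1053


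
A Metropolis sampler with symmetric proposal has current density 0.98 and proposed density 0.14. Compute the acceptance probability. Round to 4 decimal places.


For symmetric proposals, acceptance = min(1, pi(x*)/pi(x))
= min(1, 0.14/0.98)
= min(1, 0.1429) = 0.1429

0.1429


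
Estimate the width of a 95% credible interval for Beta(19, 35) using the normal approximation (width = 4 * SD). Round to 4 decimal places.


For Beta(a,b): Var = ab/((a+b)^2(a+b+1))
Var = 0.0041, SD = 0.0644
Approximate 95% CI width = 4 * 0.0644 = 0.2576

0.2576


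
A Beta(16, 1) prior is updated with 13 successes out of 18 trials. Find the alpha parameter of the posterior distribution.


In the Beta-Binomial conjugate update:
alpha_post = alpha_prior + successes
= 16 + 13
= 29

29


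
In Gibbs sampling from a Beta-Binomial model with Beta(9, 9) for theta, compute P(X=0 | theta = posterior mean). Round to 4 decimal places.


Posterior mean = alpha/(alpha+beta) = 9/18 = 0.5
P(X=0|theta=mean) = 1 - theta = 0.5

0.5


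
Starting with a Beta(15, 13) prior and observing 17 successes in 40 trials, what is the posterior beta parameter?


Posterior beta = prior beta + failures
Failures = 40 - 17 = 23
beta_post = 13 + 23 = 36

36


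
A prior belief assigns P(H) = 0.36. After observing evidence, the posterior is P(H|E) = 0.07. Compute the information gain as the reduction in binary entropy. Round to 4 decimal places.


H(prior) = -0.36*log2(0.36) - 0.64*log2(0.64)
= 0.9427
H(post) = -0.07*log2(0.07) - 0.93*log2(0.93)
= 0.3659
IG = 0.9427 - 0.3659 = 0.5768

0.5768


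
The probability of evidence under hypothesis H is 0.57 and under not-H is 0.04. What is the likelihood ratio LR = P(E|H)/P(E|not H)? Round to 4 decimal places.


LR = 0.57 / 0.04
= 14.25

14.25


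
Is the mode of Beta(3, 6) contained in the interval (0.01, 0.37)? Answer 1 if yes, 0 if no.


Mode = (a-1)/(a+b-2) = 2/7 = 0.2857
Interval: (0.01, 0.37)
Contains mode? 1

1


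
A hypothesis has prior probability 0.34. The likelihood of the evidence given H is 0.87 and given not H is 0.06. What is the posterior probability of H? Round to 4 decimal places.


Using Bayes' theorem:
P(E) = 0.34 * 0.87 + 0.66 * 0.06
P(E) = 0.3354
P(H|E) = (0.34 * 0.87) / 0.3354 = 0.8819

0.8819


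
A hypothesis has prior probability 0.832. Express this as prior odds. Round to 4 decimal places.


Odds = P(H) / P(not H) = 0.832 / 0.168
= 4.9524

4.9524


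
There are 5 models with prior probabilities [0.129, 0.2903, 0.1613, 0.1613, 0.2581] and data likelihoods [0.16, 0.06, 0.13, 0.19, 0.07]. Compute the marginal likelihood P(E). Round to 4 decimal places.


P(E) = sum over models of P(M_i) * P(E|M_i)
= 0.129*0.16 + 0.2903*0.06 + 0.1613*0.13 + 0.1613*0.19 + 0.2581*0.07
= 0.1077

0.1077


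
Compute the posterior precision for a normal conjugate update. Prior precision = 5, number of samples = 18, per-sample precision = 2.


tau_post = tau_0 + n * tau
= 5 + 18 * 2 = 41

41


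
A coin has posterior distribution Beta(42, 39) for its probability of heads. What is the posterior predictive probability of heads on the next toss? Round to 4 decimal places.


Posterior predictive = E[theta] = alpha/(alpha+beta)
= 42/81
= 0.5185

0.5185


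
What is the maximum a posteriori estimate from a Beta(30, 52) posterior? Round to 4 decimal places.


The MAP estimate equals the mode of the distribution.
Mode of Beta(a,b) = (a-1)/(a+b-2)
= 29/80
= 0.3625

0.3625


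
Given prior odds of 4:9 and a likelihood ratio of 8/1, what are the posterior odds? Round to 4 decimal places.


Posterior odds = prior odds * LR
Prior odds = 4/9 = 0.4444
LR = 8/1 = 8.0
Posterior odds = 0.4444 * 8.0 = 3.5556

3.5556


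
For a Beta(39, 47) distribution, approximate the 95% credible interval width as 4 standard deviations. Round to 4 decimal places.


Variance of Beta(a,b) = ab / ((a+b)^2 * (a+b+1))
= 39*47 / ((86)^2 * 87)
= 0.0028
SD = sqrt(0.0028) = 0.0534
Width = 4 * SD = 0.2135

0.2135


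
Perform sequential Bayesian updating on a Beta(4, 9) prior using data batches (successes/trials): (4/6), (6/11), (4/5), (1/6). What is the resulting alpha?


Accumulate successes: 15
Posterior alpha = prior alpha + sum of successes
= 4 + 15 = 19

19


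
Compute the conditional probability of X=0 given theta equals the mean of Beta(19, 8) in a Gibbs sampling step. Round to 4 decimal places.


Mean of Beta(19, 8) = 0.7037
P(X=0 | theta=0.7037) = 0.2963

0.2963


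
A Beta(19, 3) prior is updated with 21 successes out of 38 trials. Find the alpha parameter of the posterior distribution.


In the Beta-Binomial conjugate update:
alpha_post = alpha_prior + successes
= 19 + 21
= 40

40


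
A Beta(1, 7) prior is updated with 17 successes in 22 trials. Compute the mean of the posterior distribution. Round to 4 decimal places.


After update: Beta(18, 12)
Mean = 18 / (18 + 12) = 18 / 30
= 0.6

0.6


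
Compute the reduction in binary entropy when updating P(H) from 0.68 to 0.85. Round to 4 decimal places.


H_before = -p*log2(p) - (1-p)*log2(1-p) for p=0.68: 0.9044
H_after for p=0.85: 0.6098
Reduction = 0.9044 - 0.6098 = 0.2945

0.2945


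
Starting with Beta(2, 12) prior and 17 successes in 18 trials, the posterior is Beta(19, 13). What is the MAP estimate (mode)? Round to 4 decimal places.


The mode of Beta(a, b) when a > 1 and b > 1 is (a-1)/(a+b-2)
= (19 - 1) / (19 + 13 - 2)
= 18 / 30
= 0.6

0.6


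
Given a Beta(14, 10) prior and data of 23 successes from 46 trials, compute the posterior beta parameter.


Number of failures = 46 - 23 = 23
Posterior beta = 10 + 23 = 33

33


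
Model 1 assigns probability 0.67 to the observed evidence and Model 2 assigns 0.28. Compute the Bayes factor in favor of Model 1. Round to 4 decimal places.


BF = P(data|M1) / P(data|M2)
= 0.67 / 0.28 = 2.3929

2.3929


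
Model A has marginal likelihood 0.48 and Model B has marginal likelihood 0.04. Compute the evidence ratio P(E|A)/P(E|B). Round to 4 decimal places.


Evidence ratio = P(E|A) / P(E|B)
= 0.48 / 0.04
= 12.0

12.0


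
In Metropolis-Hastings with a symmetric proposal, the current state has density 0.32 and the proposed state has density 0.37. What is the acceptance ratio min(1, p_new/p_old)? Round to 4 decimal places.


Ratio = p_new / p_old = 0.37 / 0.32 = 1.1562
Acceptance = min(1, 1.1562) = 1.0

1.0


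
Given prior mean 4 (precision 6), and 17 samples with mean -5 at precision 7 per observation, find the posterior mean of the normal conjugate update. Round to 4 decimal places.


The posterior mean is a precision-weighted average of prior and data.
Post. prec. = 6 + 119 = 125
Post. mean = (24 + -595)/125 = -571/125 = -4.568

-4.568


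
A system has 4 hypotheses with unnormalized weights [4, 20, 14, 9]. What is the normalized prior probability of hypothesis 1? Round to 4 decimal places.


The normalized prior is the weight divided by the total.
Total weight = 47
P(H1) = 4 / 47 = 0.0851

0.0851


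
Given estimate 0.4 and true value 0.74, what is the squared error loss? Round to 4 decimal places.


Squared error = (estimate - true)^2
Difference = -0.34
Loss = -0.34^2 = 0.1156

0.1156


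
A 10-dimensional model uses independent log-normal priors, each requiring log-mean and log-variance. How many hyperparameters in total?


Per parameter: 2 (log-mean and log-variance).
Total = 10 * 2 = 20

20


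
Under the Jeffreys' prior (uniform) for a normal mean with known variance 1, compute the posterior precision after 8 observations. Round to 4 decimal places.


Prior precision = 0 (flat prior).
Post. prec. = 0 + n/var = 8/1 = 8.0

8.0


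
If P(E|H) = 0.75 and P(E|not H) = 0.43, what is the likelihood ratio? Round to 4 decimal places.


Likelihood ratio = P(E|H) / P(E|not H)
= 0.75 / 0.43
= 1.7442

1.7442


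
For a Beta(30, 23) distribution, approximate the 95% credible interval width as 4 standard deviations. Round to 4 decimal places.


Variance of Beta(a,b) = ab / ((a+b)^2 * (a+b+1))
= 30*23 / ((53)^2 * 54)
= 0.0045
SD = sqrt(0.0045) = 0.0674
Width = 4 * SD = 0.2698

0.2698


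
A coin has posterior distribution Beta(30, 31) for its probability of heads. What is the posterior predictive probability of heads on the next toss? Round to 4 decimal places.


Posterior predictive = E[theta] = alpha/(alpha+beta)
= 30/61
= 0.4918

0.4918


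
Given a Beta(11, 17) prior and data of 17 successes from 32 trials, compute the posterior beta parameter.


Number of failures = 32 - 17 = 15
Posterior beta = 17 + 15 = 32

32


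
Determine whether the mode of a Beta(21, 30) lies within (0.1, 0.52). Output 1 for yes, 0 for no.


First find the mode: (a-1)/(a+b-2) = 0.4082
Is 0.4082 in (0.1, 0.52)? 1

1


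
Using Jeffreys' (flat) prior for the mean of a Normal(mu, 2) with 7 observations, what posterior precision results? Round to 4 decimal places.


Flat prior means prior precision is 0.
Posterior precision = n / sigma^2 = 7/2 = 3.5

3.5


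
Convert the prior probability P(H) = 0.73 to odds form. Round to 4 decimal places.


P(not H) = 1 - 0.73 = 0.27
Odds = 0.73 / 0.27 = 2.7037

2.7037


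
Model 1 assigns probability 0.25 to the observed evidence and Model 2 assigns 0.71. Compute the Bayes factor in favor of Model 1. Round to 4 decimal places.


BF = P(data|M1) / P(data|M2)
= 0.25 / 0.71 = 0.3521

0.3521


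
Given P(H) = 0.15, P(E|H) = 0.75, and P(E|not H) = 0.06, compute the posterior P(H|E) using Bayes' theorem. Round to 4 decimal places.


By Bayes' theorem: P(H|E) = P(E|H)*P(H) / P(E)
P(E) = P(E|H)*P(H) + P(E|not H)*P(not H)
P(E) = 0.75*0.15 + 0.06*0.85 = 0.1635
P(H|E) = 0.75*0.15 / 0.1635 = 0.6881

0.6881


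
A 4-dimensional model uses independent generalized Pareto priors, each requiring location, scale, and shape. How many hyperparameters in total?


Per parameter: 3 (location, scale, and shape).
Total = 4 * 3 = 12

12


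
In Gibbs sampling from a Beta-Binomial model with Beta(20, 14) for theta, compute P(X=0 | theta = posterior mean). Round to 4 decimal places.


Posterior mean = alpha/(alpha+beta) = 20/34 = 0.5882
P(X=0|theta=mean) = 1 - theta = 0.4118

0.4118


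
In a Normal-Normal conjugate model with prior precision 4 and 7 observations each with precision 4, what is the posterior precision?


Posterior precision = prior precision + n * observation precision
= 4 + 7 * 4
= 4 + 28 = 32

32


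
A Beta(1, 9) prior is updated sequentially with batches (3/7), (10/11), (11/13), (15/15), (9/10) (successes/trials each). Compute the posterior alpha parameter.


Sequential conjugate updating is equivalent to a single batch update.
Total successes across all batches = 48
alpha_posterior = alpha_prior + total_successes = 1 + 48
= 49

49


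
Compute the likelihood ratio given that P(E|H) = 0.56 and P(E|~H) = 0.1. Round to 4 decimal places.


LR = P(E|H) / P(E|~H)
= 0.56 / 0.1 = 5.6

5.6


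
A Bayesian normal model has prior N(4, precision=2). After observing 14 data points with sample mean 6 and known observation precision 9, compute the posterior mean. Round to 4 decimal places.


Posterior mean = (prior_precision * prior_mean + n * data_precision * data_mean) / (prior_precision + n * data_precision)
Numerator = 2*4 + 14*9*6 = 764
Denominator = 2 + 14*9 = 128
Posterior mean = 5.9688

5.9688


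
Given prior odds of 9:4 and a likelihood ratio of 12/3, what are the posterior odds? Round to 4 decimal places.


Posterior odds = prior odds * LR
Prior odds = 9/4 = 2.25
LR = 12/3 = 4.0
Posterior odds = 2.25 * 4.0 = 9.0

9.0


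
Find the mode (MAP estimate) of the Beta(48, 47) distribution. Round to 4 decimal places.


For Beta(a,b) with a,b > 1:
Mode = (a-1)/(a+b-2) = (48-1)/(95-2)
= 47/93 = 0.5054

0.5054


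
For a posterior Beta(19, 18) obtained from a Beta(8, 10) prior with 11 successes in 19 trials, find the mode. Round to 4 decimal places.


Mode = (alpha - 1) / (alpha + beta - 2)
= 18 / 35
= 0.5143

0.5143


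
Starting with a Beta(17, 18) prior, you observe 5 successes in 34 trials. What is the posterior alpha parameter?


For a Beta-Binomial conjugate model:
Posterior alpha = prior alpha + number of successes
= 17 + 5 = 22

22


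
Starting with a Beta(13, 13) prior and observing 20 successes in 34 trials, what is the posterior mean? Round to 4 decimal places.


Posterior parameters: alpha = 13 + 20 = 33
beta = 13 + 14 = 27
Posterior mean = alpha / (alpha + beta) = 33 / 60
= 0.55

0.55


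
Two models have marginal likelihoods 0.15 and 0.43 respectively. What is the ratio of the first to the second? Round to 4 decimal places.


Evidence ratio = 0.15 / 0.43
= 0.3488

0.3488


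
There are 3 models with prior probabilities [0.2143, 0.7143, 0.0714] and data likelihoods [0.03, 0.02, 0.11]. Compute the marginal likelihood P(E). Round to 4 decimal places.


P(E) = sum over models of P(M_i) * P(E|M_i)
= 0.2143*0.03 + 0.7143*0.02 + 0.0714*0.11
= 0.0286

0.0286


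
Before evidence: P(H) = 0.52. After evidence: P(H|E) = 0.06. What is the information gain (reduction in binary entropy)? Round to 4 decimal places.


Prior entropy = 0.9988
Posterior entropy = 0.3274
Information gain = 0.9988 - 0.3274 = 0.6714

0.6714


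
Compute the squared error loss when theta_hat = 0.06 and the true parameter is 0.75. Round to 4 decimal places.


L = (theta_hat - theta_true)^2
= (0.06 - 0.75)^2
= -0.69^2 = 0.4761

0.4761


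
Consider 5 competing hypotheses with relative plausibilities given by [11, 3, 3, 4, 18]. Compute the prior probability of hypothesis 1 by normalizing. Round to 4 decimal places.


Sum of weights = 11 + 3 + 3 + 4 + 18 = 39
Normalized prior for H1 = 11 / 39
= 0.2821

0.2821


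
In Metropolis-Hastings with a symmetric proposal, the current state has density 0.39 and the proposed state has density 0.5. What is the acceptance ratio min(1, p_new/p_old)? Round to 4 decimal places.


Ratio = p_new / p_old = 0.5 / 0.39 = 1.2821
Acceptance = min(1, 1.2821) = 1.0

1.0


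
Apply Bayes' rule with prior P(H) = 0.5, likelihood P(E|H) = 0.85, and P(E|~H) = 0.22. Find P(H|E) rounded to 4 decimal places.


Step 1: Compute marginal P(E) = P(E|H)P(H) + P(E|~H)P(~H)
= 0.85*0.5 + 0.22*0.5 = 0.535
Step 2: P(H|E) = P(E|H)P(H)/P(E) = 0.425/0.535
= 0.7944

0.7944


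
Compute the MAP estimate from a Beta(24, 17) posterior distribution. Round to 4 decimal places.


MAP = mode of Beta distribution
= (alpha - 1)/(alpha + beta - 2)
= (24-1)/(24+17-2)
= 23/39 = 0.5897

0.5897


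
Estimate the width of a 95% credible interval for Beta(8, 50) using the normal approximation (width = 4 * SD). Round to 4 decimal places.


For Beta(a,b): Var = ab/((a+b)^2(a+b+1))
Var = 0.002, SD = 0.0449
Approximate 95% CI width = 4 * 0.0449 = 0.1796

0.1796


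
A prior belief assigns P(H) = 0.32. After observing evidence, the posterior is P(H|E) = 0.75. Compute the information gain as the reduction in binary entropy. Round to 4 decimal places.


H(prior) = -0.32*log2(0.32) - 0.68*log2(0.68)
= 0.9044
H(post) = -0.75*log2(0.75) - 0.25*log2(0.25)
= 0.8113
IG = 0.9044 - 0.8113 = 0.0931

0.0931


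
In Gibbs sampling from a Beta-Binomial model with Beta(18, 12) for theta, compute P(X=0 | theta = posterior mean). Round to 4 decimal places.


Posterior mean = alpha/(alpha+beta) = 18/30 = 0.6
P(X=0|theta=mean) = 1 - theta = 0.4

0.4


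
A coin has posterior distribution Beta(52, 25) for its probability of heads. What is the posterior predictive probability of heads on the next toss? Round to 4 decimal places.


Posterior predictive = E[theta] = alpha/(alpha+beta)
= 52/77
= 0.6753

0.6753


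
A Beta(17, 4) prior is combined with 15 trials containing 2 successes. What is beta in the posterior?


In conjugate updating:
beta_posterior = beta_prior + (n - k)
= 4 + (15 - 2)
= 4 + 13 = 17

17


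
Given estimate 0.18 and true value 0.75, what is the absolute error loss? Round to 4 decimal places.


Absolute error = |estimate - true|
= |-0.57| = 0.57

0.57


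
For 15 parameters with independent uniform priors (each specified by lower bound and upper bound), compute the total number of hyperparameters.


A uniform prior has 2 hyperparameters per parameter.
Total = 15 * 2 = 30

30


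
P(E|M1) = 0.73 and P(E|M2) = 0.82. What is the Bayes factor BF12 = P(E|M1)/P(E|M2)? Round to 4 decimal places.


Bayes factor BF12 = P(E|M1) / P(E|M2)
= 0.73 / 0.82
= 0.8902

0.8902


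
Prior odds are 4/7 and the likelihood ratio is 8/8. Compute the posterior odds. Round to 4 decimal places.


Posterior odds = prior odds * likelihood ratio
= (4/7) * (8/8)
= 32 / 56
= 0.5714

0.5714


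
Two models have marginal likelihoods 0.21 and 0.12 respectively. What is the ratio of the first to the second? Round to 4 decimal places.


Evidence ratio = 0.21 / 0.12
= 1.75

1.75


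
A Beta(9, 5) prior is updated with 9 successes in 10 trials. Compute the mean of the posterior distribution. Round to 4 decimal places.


After update: Beta(18, 6)
Mean = 18 / (18 + 6) = 18 / 24
= 0.75

0.75


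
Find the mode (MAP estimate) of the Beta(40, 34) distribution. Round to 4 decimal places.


For Beta(a,b) with a,b > 1:
Mode = (a-1)/(a+b-2) = (40-1)/(74-2)
= 39/72 = 0.5417

0.5417


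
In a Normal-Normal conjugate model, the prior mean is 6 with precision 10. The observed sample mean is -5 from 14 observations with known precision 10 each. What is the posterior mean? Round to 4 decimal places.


Posterior precision = tau0 + n*tau = 10 + 14*10 = 150
Posterior mean = (tau0*mu0 + n*tau*xbar) / posterior_precision
= (10*6 + 14*10*-5) / 150
= -640 / 150 = -4.2667

-4.2667


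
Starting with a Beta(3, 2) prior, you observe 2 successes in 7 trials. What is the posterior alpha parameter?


For a Beta-Binomial conjugate model:
Posterior alpha = prior alpha + number of successes
= 3 + 2 = 5

5


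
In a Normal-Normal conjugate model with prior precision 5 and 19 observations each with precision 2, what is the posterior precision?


Posterior precision = prior precision + n * observation precision
= 5 + 19 * 2
= 5 + 38 = 43

43


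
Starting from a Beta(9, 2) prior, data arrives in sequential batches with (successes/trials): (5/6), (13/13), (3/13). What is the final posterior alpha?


In sequential Bayesian updating, we sum all successes.
Total successes = 21
Final alpha = 9 + 21 = 30

30


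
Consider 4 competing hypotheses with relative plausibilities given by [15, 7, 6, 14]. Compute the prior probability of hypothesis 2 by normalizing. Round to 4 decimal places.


Sum of weights = 15 + 7 + 6 + 14 = 42
Normalized prior for H2 = 7 / 42
= 0.1667

0.1667


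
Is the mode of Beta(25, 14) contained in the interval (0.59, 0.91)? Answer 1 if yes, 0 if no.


Mode = (a-1)/(a+b-2) = 24/37 = 0.6486
Interval: (0.59, 0.91)
Contains mode? 1

1


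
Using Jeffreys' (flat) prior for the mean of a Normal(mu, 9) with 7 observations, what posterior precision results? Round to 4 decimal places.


Flat prior means prior precision is 0.
Posterior precision = n / sigma^2 = 7/9 = 0.7778

0.7778


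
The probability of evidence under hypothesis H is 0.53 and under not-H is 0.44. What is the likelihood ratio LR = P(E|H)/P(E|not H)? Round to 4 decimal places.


LR = 0.53 / 0.44
= 1.2045

1.2045


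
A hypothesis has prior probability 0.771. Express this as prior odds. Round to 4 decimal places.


Odds = P(H) / P(not H) = 0.771 / 0.229
= 3.3668

3.3668


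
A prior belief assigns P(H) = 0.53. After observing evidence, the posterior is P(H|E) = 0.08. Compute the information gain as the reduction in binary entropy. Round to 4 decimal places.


H(prior) = -0.53*log2(0.53) - 0.47*log2(0.47)
= 0.9974
H(post) = -0.08*log2(0.08) - 0.92*log2(0.92)
= 0.4022
IG = 0.9974 - 0.4022 = 0.5952

0.5952


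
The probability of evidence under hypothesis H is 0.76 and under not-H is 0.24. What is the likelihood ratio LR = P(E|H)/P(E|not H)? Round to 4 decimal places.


LR = 0.76 / 0.24
= 3.1667

3.1667


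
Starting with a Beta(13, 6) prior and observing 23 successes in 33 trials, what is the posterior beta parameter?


Posterior beta = prior beta + failures
Failures = 33 - 23 = 10
beta_post = 6 + 10 = 16

16


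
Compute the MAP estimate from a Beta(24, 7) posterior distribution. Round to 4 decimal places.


MAP = mode of Beta distribution
= (alpha - 1)/(alpha + beta - 2)
= (24-1)/(24+7-2)
= 23/29 = 0.7931

0.7931


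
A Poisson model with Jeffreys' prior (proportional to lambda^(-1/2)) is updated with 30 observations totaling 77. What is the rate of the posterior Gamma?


Posterior = Gamma(0.5 + S, n)
= Gamma(0.5 + 77, 30)
Posterior rate = 0 + n = 30

30.0


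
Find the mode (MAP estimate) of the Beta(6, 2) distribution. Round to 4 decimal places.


For Beta(a,b) with a,b > 1:
Mode = (a-1)/(a+b-2) = (6-1)/(8-2)
= 5/6 = 0.8333

0.8333


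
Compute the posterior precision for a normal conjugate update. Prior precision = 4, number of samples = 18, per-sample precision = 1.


tau_post = tau_0 + n * tau
= 4 + 18 * 1 = 22

22


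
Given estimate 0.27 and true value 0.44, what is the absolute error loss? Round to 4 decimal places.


Absolute error = |estimate - true|
= |-0.17| = 0.17

0.17


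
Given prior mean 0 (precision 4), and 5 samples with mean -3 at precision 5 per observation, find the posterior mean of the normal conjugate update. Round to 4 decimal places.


The posterior mean is a precision-weighted average of prior and data.
Post. prec. = 4 + 25 = 29
Post. mean = (0 + -75)/29 = -75/29 = -2.5862

-2.5862


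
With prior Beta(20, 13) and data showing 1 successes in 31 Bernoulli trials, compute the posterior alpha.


Conjugate update: alpha_posterior = alpha_prior + k
= 20 + 1 = 21

21


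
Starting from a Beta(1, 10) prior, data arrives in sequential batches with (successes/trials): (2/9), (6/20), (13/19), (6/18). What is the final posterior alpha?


In sequential Bayesian updating, we sum all successes.
Total successes = 27
Final alpha = 1 + 27 = 28

28


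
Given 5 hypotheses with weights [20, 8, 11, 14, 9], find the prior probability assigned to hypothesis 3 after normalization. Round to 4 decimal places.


To normalize, divide each weight by the sum of all weights.
Sum = 62
Prior(H3) = 11/62 = 0.1774

0.1774


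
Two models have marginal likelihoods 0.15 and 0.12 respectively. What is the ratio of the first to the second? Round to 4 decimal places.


Evidence ratio = 0.15 / 0.12
= 1.25

1.25


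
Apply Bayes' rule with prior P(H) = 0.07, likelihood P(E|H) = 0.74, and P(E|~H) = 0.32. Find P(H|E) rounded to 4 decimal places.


Step 1: Compute marginal P(E) = P(E|H)P(H) + P(E|~H)P(~H)
= 0.74*0.07 + 0.32*0.93 = 0.3494
Step 2: P(H|E) = P(E|H)P(H)/P(E) = 0.0518/0.3494
= 0.1483

0.1483


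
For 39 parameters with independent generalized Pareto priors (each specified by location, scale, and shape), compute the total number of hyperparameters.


A generalized Pareto prior has 3 hyperparameters per parameter.
Total = 39 * 3 = 117

117


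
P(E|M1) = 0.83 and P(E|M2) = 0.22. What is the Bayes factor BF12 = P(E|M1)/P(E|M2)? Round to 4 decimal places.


Bayes factor BF12 = P(E|M1) / P(E|M2)
= 0.83 / 0.22
= 3.7727

3.7727


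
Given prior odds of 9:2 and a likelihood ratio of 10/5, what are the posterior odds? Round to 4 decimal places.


Posterior odds = prior odds * LR
Prior odds = 9/2 = 4.5
LR = 10/5 = 2.0
Posterior odds = 4.5 * 2.0 = 9.0

9.0


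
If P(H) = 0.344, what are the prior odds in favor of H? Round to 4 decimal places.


Prior odds = P(H) / (1 - P(H))
= 0.344 / 0.656
= 0.5244

0.5244


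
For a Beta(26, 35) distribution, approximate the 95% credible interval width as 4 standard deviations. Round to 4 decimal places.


Variance of Beta(a,b) = ab / ((a+b)^2 * (a+b+1))
= 26*35 / ((61)^2 * 62)
= 0.0039
SD = sqrt(0.0039) = 0.0628
Width = 4 * SD = 0.2512

0.2512


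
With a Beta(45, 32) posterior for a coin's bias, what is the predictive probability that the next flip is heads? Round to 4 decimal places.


The predictive probability equals the posterior mean.
P(next = heads) = alpha / (alpha + beta)
= 45 / 77 = 0.5844

0.5844


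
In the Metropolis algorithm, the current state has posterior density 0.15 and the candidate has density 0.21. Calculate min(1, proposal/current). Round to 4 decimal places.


Ratio = 0.21/0.15 = 1.4
Acceptance probability = min(1, 1.4)
= 1.0

1.0


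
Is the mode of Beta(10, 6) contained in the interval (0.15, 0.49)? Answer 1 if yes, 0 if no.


Mode = (a-1)/(a+b-2) = 9/14 = 0.6429
Interval: (0.15, 0.49)
Contains mode? 0

0


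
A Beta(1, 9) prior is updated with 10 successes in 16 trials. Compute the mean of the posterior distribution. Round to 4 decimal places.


After update: Beta(11, 15)
Mean = 11 / (11 + 15) = 11 / 26
= 0.4231

0.4231


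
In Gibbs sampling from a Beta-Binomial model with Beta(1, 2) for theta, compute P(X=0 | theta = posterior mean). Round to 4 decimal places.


Posterior mean = alpha/(alpha+beta) = 1/3 = 0.3333
P(X=0|theta=mean) = 1 - theta = 0.6667

0.6667
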